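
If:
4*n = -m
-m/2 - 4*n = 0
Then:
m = 0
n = 0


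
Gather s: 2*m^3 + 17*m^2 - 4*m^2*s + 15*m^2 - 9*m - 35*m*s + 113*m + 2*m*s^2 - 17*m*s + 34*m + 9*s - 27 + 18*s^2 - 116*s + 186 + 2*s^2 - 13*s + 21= 2*m^3 + 32*m^2 + 138*m + s^2*(2*m + 20) + s*(-4*m^2 - 52*m - 120) + 180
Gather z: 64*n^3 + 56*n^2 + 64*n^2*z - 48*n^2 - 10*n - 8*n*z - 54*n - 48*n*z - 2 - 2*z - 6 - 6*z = 64*n^3 + 8*n^2 - 64*n + z*(64*n^2 - 56*n - 8) - 8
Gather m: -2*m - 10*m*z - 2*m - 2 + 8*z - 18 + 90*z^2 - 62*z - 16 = m*(-10*z - 4) + 90*z^2 - 54*z - 36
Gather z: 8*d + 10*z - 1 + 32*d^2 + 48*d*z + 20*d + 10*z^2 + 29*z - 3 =32*d^2 + 28*d + 10*z^2 + z*(48*d + 39) - 4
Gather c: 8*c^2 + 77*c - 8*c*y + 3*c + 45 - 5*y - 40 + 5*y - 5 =8*c^2 + c*(80 - 8*y)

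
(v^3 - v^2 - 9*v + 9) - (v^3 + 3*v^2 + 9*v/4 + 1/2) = -4*v^2 - 45*v/4 + 17/2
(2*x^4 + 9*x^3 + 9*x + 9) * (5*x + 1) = 10*x^5 + 47*x^4 + 9*x^3 + 45*x^2 + 54*x + 9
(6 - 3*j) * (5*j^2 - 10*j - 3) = -15*j^3 + 60*j^2 - 51*j - 18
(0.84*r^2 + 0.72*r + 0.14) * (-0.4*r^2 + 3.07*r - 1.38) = -0.336*r^4 + 2.2908*r^3 + 0.9952*r^2 - 0.5638*r - 0.1932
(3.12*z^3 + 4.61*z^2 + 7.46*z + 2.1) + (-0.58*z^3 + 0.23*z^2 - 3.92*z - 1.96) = 2.54*z^3 + 4.84*z^2 + 3.54*z + 0.14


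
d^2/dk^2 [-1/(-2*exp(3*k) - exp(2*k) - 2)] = 2*(4*(3*exp(k) + 1)^2*exp(2*k) - (9*exp(k) + 2)*(2*exp(3*k) + exp(2*k) + 2))*exp(2*k)/(2*exp(3*k) + exp(2*k) + 2)^3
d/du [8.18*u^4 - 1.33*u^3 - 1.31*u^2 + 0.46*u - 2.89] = 32.72*u^3 - 3.99*u^2 - 2.62*u + 0.46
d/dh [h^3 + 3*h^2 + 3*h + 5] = 3*h^2 + 6*h + 3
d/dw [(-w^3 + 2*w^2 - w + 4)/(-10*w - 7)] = (20*w^3 + w^2 - 28*w + 47)/(100*w^2 + 140*w + 49)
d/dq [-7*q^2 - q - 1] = -14*q - 1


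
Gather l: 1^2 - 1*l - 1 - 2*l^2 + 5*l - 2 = -2*l^2 + 4*l - 2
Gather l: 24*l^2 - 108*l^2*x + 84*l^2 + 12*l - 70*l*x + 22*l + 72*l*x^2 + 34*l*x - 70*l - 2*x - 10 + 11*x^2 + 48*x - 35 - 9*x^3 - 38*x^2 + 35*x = l^2*(108 - 108*x) + l*(72*x^2 - 36*x - 36) - 9*x^3 - 27*x^2 + 81*x - 45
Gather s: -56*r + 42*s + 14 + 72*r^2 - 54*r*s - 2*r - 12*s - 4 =72*r^2 - 58*r + s*(30 - 54*r) + 10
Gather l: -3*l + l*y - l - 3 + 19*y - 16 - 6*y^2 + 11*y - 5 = l*(y - 4) - 6*y^2 + 30*y - 24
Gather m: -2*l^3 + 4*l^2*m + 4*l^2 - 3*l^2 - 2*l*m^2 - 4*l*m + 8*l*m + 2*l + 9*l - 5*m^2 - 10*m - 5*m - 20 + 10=-2*l^3 + l^2 + 11*l + m^2*(-2*l - 5) + m*(4*l^2 + 4*l - 15) - 10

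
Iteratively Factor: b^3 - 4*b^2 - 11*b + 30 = (b - 5)*(b^2 + b - 6) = (b - 5)*(b - 2)*(b + 3)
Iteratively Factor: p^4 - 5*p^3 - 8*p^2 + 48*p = (p)*(p^3 - 5*p^2 - 8*p + 48) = p*(p - 4)*(p^2 - p - 12) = p*(p - 4)^2*(p + 3)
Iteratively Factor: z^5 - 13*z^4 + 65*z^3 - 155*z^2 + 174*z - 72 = (z - 1)*(z^4 - 12*z^3 + 53*z^2 - 102*z + 72) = (z - 2)*(z - 1)*(z^3 - 10*z^2 + 33*z - 36) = (z - 3)*(z - 2)*(z - 1)*(z^2 - 7*z + 12) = (z - 4)*(z - 3)*(z - 2)*(z - 1)*(z - 3)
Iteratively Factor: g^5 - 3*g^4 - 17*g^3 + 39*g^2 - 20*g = (g - 1)*(g^4 - 2*g^3 - 19*g^2 + 20*g) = (g - 1)*(g + 4)*(g^3 - 6*g^2 + 5*g) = (g - 5)*(g - 1)*(g + 4)*(g^2 - g) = (g - 5)*(g - 1)^2*(g + 4)*(g)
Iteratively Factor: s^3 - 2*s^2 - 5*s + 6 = (s - 1)*(s^2 - s - 6) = (s - 1)*(s + 2)*(s - 3)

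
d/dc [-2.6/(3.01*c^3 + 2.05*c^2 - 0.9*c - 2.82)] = (23.478*c^2 + 10.66*c - 2.34)/(3.01*c^3 + 2.05*c^2 - 0.9*c - 2.82)^2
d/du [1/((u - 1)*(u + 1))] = -2*u/(u^4 - 2*u^2 + 1)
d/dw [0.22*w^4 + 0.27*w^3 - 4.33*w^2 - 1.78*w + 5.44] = 0.88*w^3 + 0.81*w^2 - 8.66*w - 1.78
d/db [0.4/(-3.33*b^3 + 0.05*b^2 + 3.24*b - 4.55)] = (3.996*b^2 - 0.04*b - 1.296)/(3.33*b^3 - 0.05*b^2 - 3.24*b + 4.55)^2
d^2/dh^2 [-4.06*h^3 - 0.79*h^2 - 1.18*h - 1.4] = -24.36*h - 1.58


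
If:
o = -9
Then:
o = -9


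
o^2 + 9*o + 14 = (o + 2)*(o + 7)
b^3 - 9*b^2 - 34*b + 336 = (b - 8)*(b - 7)*(b + 6)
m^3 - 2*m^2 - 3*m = m*(m - 3)*(m + 1)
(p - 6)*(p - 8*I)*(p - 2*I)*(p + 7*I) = p^4 - 6*p^3 - 3*I*p^3 + 54*p^2 + 18*I*p^2 - 324*p - 112*I*p + 672*I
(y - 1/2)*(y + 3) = y^2 + 5*y/2 - 3/2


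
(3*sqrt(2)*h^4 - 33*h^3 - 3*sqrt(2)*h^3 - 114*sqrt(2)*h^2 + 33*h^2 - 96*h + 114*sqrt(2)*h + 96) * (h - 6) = 3*sqrt(2)*h^5 - 33*h^4 - 21*sqrt(2)*h^4 - 96*sqrt(2)*h^3 + 231*h^3 - 294*h^2 + 798*sqrt(2)*h^2 - 684*sqrt(2)*h + 672*h - 576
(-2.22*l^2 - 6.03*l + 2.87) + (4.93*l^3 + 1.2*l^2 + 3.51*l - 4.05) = 4.93*l^3 - 1.02*l^2 - 2.52*l - 1.18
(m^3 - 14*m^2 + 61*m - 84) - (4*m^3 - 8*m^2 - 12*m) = -3*m^3 - 6*m^2 + 73*m - 84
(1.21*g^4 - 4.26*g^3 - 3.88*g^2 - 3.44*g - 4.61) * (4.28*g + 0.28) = 5.1788*g^5 - 17.894*g^4 - 17.7992*g^3 - 15.8096*g^2 - 20.694*g - 1.2908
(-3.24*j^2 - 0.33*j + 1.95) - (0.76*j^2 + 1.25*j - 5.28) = -4.0*j^2 - 1.58*j + 7.23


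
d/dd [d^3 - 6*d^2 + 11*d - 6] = 3*d^2 - 12*d + 11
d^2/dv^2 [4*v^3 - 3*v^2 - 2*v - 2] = 24*v - 6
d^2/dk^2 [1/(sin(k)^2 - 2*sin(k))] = 2*(-2*sin(k) + 3 + 1/sin(k) - 6/sin(k)^2 + 4/sin(k)^3)/(sin(k) - 2)^3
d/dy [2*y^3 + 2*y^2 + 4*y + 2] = 6*y^2 + 4*y + 4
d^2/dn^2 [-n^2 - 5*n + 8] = -2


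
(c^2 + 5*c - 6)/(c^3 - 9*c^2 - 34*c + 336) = (c - 1)/(c^2 - 15*c + 56)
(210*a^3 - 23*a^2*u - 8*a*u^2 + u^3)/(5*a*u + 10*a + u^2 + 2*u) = (42*a^2 - 13*a*u + u^2)/(u + 2)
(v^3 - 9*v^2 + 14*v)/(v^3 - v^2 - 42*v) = (v - 2)/(v + 6)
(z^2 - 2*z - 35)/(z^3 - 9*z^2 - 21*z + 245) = 1/(z - 7)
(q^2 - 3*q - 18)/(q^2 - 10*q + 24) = (q + 3)/(q - 4)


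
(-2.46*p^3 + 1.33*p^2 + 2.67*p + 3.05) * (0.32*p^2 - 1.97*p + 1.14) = -0.7872*p^5 + 5.2718*p^4 - 4.5701*p^3 - 2.7677*p^2 - 2.9647*p + 3.477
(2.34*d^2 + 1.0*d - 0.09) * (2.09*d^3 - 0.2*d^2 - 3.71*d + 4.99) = 4.8906*d^5 + 1.622*d^4 - 9.0695*d^3 + 7.9846*d^2 + 5.3239*d - 0.4491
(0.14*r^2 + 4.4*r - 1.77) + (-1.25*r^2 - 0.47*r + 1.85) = -1.11*r^2 + 3.93*r + 0.0800000000000001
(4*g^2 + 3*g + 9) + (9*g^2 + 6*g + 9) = 13*g^2 + 9*g + 18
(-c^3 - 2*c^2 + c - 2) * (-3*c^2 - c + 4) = 3*c^5 + 7*c^4 - 5*c^3 - 3*c^2 + 6*c - 8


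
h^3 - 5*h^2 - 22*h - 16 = (h - 8)*(h + 1)*(h + 2)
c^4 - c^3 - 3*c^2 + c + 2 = (c - 2)*(c - 1)*(c + 1)^2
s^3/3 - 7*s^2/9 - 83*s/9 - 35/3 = (s/3 + 1)*(s - 7)*(s + 5/3)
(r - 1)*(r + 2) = r^2 + r - 2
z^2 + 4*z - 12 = (z - 2)*(z + 6)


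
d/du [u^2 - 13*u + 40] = 2*u - 13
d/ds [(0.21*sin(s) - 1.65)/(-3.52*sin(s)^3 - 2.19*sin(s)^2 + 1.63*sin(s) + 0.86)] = (1.4784*sin(s)^3 - 16.9641*sin(s)^2 - 7.227*sin(s) + 2.8701)*cos(s)/(12.3904*sin(s)^6 + 15.4176*sin(s)^5 - 6.6791*sin(s)^4 - 13.1938*sin(s)^3 - 1.1099*sin(s)^2 + 2.8036*sin(s) + 0.7396)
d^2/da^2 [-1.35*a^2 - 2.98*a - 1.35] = -2.70000000000000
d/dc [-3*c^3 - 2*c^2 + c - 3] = -9*c^2 - 4*c + 1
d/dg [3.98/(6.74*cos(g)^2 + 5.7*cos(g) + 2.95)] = (53.6504*cos(g) + 22.686)*sin(g)/(6.74*cos(g)^2 + 5.7*cos(g) + 2.95)^2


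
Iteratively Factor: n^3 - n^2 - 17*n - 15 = (n - 5)*(n^2 + 4*n + 3) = (n - 5)*(n + 3)*(n + 1)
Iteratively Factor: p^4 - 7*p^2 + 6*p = (p + 3)*(p^3 - 3*p^2 + 2*p) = (p - 1)*(p + 3)*(p^2 - 2*p) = p*(p - 1)*(p + 3)*(p - 2)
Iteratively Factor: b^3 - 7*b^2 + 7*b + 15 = (b - 3)*(b^2 - 4*b - 5) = (b - 3)*(b + 1)*(b - 5)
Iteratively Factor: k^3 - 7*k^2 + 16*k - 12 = (k - 2)*(k^2 - 5*k + 6) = (k - 3)*(k - 2)*(k - 2)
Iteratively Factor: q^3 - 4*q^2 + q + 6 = (q - 3)*(q^2 - q - 2) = (q - 3)*(q + 1)*(q - 2)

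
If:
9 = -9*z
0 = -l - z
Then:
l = 1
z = -1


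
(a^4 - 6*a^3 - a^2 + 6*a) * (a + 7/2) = a^5 - 5*a^4/2 - 22*a^3 + 5*a^2/2 + 21*a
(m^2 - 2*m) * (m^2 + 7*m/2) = m^4 + 3*m^3/2 - 7*m^2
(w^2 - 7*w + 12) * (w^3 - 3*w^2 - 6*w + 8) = w^5 - 10*w^4 + 27*w^3 + 14*w^2 - 128*w + 96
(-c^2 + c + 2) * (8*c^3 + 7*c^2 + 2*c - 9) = -8*c^5 + c^4 + 21*c^3 + 25*c^2 - 5*c - 18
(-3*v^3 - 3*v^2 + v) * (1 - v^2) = 3*v^5 + 3*v^4 - 4*v^3 - 3*v^2 + v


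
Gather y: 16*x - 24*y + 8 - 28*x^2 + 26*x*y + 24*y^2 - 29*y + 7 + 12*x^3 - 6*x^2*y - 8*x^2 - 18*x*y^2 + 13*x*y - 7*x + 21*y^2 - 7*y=12*x^3 - 36*x^2 + 9*x + y^2*(45 - 18*x) + y*(-6*x^2 + 39*x - 60) + 15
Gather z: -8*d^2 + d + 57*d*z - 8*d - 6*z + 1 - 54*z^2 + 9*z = -8*d^2 - 7*d - 54*z^2 + z*(57*d + 3) + 1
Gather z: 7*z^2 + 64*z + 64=7*z^2 + 64*z + 64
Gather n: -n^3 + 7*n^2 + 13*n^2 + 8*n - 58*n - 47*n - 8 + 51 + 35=-n^3 + 20*n^2 - 97*n + 78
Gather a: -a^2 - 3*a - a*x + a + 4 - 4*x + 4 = -a^2 + a*(-x - 2) - 4*x + 8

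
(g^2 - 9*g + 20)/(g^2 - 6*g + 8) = (g - 5)/(g - 2)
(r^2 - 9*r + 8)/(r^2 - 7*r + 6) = (r - 8)/(r - 6)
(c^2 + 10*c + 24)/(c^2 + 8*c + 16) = (c + 6)/(c + 4)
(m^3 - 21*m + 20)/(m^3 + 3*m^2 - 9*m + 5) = (m - 4)/(m - 1)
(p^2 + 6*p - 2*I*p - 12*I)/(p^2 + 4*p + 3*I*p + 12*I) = (p^2 + 2*p*(3 - I) - 12*I)/(p^2 + p*(4 + 3*I) + 12*I)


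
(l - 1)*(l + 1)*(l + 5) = l^3 + 5*l^2 - l - 5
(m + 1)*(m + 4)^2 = m^3 + 9*m^2 + 24*m + 16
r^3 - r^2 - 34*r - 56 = (r - 7)*(r + 2)*(r + 4)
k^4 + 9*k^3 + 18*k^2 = k^2*(k + 3)*(k + 6)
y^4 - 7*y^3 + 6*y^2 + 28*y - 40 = (y - 5)*(y - 2)^2*(y + 2)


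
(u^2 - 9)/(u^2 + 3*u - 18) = (u + 3)/(u + 6)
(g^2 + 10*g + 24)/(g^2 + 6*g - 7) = (g^2 + 10*g + 24)/(g^2 + 6*g - 7)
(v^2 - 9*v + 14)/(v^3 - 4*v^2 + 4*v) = (v - 7)/(v*(v - 2))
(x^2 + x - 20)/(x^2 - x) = (x^2 + x - 20)/(x*(x - 1))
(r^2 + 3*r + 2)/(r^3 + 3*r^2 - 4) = (r + 1)/(r^2 + r - 2)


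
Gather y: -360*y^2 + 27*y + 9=-360*y^2 + 27*y + 9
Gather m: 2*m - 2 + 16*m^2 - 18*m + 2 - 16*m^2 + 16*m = 0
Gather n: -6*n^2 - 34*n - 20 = -6*n^2 - 34*n - 20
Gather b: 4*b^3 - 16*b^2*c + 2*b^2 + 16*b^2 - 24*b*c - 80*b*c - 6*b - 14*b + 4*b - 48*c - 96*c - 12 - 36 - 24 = 4*b^3 + b^2*(18 - 16*c) + b*(-104*c - 16) - 144*c - 72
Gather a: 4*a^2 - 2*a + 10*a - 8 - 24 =4*a^2 + 8*a - 32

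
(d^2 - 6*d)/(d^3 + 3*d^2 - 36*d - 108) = d/(d^2 + 9*d + 18)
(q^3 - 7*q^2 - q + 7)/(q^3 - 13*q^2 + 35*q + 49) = (q - 1)/(q - 7)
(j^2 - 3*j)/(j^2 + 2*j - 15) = j/(j + 5)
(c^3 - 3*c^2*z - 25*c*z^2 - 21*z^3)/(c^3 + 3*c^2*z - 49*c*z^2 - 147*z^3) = (c + z)/(c + 7*z)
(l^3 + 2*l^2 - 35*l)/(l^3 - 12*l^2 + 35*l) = (l + 7)/(l - 7)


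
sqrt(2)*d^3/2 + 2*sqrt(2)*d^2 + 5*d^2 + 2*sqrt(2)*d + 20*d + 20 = (d + 2)*(d + 5*sqrt(2))*(sqrt(2)*d/2 + sqrt(2))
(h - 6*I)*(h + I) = h^2 - 5*I*h + 6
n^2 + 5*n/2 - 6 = (n - 3/2)*(n + 4)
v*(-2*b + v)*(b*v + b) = -2*b^2*v^2 - 2*b^2*v + b*v^3 + b*v^2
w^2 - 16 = (w - 4)*(w + 4)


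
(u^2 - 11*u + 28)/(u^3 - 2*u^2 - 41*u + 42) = (u - 4)/(u^2 + 5*u - 6)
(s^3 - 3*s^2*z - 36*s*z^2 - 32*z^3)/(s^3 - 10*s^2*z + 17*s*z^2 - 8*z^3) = (s^2 + 5*s*z + 4*z^2)/(s^2 - 2*s*z + z^2)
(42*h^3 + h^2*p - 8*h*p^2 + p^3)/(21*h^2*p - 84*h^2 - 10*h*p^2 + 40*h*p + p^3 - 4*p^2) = (2*h + p)/(p - 4)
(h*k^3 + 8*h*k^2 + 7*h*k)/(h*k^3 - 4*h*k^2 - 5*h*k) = (k + 7)/(k - 5)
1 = 1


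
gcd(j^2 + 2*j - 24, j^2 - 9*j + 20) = j - 4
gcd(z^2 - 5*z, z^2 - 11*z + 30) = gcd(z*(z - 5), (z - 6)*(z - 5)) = z - 5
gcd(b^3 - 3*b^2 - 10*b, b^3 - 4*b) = b^2 + 2*b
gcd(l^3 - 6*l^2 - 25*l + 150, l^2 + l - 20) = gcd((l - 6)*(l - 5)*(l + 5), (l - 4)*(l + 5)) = l + 5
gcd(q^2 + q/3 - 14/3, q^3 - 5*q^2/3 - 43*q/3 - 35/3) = q + 7/3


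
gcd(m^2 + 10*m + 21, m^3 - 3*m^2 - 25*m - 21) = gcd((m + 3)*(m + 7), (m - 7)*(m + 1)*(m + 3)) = m + 3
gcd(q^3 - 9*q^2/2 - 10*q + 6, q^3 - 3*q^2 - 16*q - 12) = q^2 - 4*q - 12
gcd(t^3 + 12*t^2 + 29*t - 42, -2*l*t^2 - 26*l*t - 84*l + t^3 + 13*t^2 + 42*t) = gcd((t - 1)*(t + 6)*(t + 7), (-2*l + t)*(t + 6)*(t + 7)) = t^2 + 13*t + 42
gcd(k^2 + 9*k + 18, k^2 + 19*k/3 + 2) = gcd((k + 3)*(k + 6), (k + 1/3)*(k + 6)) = k + 6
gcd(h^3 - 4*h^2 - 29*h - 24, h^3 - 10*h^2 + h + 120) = h^2 - 5*h - 24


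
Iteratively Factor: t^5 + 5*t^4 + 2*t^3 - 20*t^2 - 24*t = (t - 2)*(t^4 + 7*t^3 + 16*t^2 + 12*t) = (t - 2)*(t + 3)*(t^3 + 4*t^2 + 4*t) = t*(t - 2)*(t + 3)*(t^2 + 4*t + 4) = t*(t - 2)*(t + 2)*(t + 3)*(t + 2)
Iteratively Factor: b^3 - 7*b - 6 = (b - 3)*(b^2 + 3*b + 2) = (b - 3)*(b + 2)*(b + 1)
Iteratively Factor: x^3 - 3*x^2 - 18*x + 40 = (x - 5)*(x^2 + 2*x - 8) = (x - 5)*(x + 4)*(x - 2)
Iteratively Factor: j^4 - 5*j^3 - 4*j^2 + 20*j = (j)*(j^3 - 5*j^2 - 4*j + 20) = j*(j - 2)*(j^2 - 3*j - 10) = j*(j - 2)*(j + 2)*(j - 5)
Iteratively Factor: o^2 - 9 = (o - 3)*(o + 3)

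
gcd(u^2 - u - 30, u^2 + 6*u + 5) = u + 5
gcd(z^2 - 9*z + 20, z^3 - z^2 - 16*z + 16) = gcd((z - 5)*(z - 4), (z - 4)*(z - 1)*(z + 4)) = z - 4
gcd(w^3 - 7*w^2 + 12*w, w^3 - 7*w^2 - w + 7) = 1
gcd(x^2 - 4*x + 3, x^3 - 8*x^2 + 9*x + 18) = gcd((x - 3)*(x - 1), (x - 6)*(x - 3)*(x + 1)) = x - 3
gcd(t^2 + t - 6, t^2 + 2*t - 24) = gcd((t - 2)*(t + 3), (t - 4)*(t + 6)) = 1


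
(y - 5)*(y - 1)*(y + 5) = y^3 - y^2 - 25*y + 25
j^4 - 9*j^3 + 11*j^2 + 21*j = j*(j - 7)*(j - 3)*(j + 1)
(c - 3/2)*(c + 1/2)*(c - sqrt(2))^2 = c^4 - 2*sqrt(2)*c^3 - c^3 + 5*c^2/4 + 2*sqrt(2)*c^2 - 2*c + 3*sqrt(2)*c/2 - 3/2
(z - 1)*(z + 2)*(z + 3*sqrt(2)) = z^3 + z^2 + 3*sqrt(2)*z^2 - 2*z + 3*sqrt(2)*z - 6*sqrt(2)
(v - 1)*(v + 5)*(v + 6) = v^3 + 10*v^2 + 19*v - 30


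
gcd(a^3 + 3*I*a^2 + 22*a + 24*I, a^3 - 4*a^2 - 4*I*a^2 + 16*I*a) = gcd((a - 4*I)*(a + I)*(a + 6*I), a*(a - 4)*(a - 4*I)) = a - 4*I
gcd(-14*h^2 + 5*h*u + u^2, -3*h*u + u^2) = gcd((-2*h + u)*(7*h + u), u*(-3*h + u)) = 1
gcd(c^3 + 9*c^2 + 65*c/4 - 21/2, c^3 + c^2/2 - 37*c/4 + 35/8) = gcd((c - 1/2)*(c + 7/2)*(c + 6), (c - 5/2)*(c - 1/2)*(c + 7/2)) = c^2 + 3*c - 7/4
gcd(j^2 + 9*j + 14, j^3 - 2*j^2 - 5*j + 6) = j + 2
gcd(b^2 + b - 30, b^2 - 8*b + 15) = b - 5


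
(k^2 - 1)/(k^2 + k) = (k - 1)/k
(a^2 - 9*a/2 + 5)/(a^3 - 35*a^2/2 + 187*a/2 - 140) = (a - 2)/(a^2 - 15*a + 56)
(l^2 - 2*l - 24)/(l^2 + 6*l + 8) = (l - 6)/(l + 2)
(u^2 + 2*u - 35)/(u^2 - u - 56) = (u - 5)/(u - 8)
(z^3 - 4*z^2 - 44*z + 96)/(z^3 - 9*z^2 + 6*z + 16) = (z + 6)/(z + 1)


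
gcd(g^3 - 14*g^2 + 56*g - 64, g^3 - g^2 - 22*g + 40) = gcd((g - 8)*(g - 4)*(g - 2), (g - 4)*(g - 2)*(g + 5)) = g^2 - 6*g + 8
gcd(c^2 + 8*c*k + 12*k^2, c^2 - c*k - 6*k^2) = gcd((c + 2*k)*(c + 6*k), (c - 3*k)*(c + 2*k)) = c + 2*k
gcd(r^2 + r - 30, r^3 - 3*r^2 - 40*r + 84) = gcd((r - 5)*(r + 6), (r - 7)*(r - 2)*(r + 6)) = r + 6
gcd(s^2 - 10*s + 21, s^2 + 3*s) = 1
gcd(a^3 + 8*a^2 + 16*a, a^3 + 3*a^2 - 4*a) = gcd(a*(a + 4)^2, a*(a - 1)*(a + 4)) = a^2 + 4*a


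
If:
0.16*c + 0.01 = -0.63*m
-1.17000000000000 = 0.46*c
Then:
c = -2.54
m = 0.63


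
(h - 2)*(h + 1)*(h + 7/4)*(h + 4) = h^4 + 19*h^3/4 - 3*h^2/4 - 37*h/2 - 14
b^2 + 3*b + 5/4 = (b + 1/2)*(b + 5/2)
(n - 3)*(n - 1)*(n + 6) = n^3 + 2*n^2 - 21*n + 18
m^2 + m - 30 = (m - 5)*(m + 6)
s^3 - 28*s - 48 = (s - 6)*(s + 2)*(s + 4)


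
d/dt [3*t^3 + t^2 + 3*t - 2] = 9*t^2 + 2*t + 3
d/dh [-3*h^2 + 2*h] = 2 - 6*h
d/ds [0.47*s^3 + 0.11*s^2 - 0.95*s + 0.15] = 1.41*s^2 + 0.22*s - 0.95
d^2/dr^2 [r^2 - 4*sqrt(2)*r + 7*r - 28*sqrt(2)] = 2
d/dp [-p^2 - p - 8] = -2*p - 1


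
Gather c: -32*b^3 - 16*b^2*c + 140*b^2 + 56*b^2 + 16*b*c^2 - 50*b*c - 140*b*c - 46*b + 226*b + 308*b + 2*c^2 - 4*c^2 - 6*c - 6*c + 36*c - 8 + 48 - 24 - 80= -32*b^3 + 196*b^2 + 488*b + c^2*(16*b - 2) + c*(-16*b^2 - 190*b + 24) - 64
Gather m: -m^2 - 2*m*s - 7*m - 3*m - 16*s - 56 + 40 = -m^2 + m*(-2*s - 10) - 16*s - 16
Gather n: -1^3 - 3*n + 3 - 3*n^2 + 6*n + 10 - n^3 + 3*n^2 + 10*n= -n^3 + 13*n + 12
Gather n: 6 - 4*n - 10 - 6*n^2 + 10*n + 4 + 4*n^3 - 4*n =4*n^3 - 6*n^2 + 2*n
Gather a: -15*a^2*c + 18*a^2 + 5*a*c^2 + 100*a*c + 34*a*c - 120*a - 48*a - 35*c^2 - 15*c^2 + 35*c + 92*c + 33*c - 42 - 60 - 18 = a^2*(18 - 15*c) + a*(5*c^2 + 134*c - 168) - 50*c^2 + 160*c - 120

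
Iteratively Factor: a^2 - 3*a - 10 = (a + 2)*(a - 5)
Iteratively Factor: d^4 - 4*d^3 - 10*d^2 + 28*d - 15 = (d - 1)*(d^3 - 3*d^2 - 13*d + 15) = (d - 5)*(d - 1)*(d^2 + 2*d - 3) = (d - 5)*(d - 1)*(d + 3)*(d - 1)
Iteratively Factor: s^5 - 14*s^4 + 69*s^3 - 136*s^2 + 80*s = (s - 4)*(s^4 - 10*s^3 + 29*s^2 - 20*s) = (s - 4)*(s - 1)*(s^3 - 9*s^2 + 20*s) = s*(s - 4)*(s - 1)*(s^2 - 9*s + 20) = s*(s - 4)^2*(s - 1)*(s - 5)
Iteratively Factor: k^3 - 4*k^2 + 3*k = (k - 3)*(k^2 - k) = k*(k - 3)*(k - 1)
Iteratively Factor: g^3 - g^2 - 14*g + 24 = (g - 2)*(g^2 + g - 12) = (g - 3)*(g - 2)*(g + 4)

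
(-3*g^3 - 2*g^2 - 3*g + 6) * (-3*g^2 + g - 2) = 9*g^5 + 3*g^4 + 13*g^3 - 17*g^2 + 12*g - 12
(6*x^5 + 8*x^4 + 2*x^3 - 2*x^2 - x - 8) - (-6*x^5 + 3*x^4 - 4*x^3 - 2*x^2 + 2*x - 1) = 12*x^5 + 5*x^4 + 6*x^3 - 3*x - 7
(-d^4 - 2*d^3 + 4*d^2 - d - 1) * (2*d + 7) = -2*d^5 - 11*d^4 - 6*d^3 + 26*d^2 - 9*d - 7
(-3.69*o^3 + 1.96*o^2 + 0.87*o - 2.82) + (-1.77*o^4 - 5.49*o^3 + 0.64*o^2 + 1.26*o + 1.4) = -1.77*o^4 - 9.18*o^3 + 2.6*o^2 + 2.13*o - 1.42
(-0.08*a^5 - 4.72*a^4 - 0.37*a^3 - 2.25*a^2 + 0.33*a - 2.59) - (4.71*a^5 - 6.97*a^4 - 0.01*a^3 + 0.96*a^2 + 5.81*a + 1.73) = -4.79*a^5 + 2.25*a^4 - 0.36*a^3 - 3.21*a^2 - 5.48*a - 4.32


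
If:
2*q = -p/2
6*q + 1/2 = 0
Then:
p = 1/3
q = -1/12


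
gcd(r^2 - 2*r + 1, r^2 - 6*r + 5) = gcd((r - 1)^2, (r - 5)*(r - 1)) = r - 1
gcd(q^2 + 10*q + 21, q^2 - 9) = q + 3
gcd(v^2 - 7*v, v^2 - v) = v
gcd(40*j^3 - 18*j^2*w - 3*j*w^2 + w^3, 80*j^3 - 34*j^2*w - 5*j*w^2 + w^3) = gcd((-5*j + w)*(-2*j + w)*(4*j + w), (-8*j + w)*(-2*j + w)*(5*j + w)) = -2*j + w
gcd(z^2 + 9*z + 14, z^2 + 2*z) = z + 2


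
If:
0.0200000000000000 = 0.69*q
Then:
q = 0.03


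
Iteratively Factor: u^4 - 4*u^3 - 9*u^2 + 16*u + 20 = (u - 2)*(u^3 - 2*u^2 - 13*u - 10) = (u - 2)*(u + 1)*(u^2 - 3*u - 10) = (u - 2)*(u + 1)*(u + 2)*(u - 5)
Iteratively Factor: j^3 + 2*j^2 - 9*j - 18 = (j - 3)*(j^2 + 5*j + 6) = (j - 3)*(j + 2)*(j + 3)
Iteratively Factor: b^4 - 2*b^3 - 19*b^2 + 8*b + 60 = (b + 3)*(b^3 - 5*b^2 - 4*b + 20) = (b - 2)*(b + 3)*(b^2 - 3*b - 10) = (b - 5)*(b - 2)*(b + 3)*(b + 2)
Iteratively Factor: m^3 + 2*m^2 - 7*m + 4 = (m - 1)*(m^2 + 3*m - 4) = (m - 1)^2*(m + 4)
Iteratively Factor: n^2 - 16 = (n + 4)*(n - 4)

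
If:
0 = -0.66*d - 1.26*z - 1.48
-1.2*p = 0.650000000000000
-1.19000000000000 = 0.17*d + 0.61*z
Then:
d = 3.17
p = -0.54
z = -2.83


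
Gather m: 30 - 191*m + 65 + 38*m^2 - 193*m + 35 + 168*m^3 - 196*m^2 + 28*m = 168*m^3 - 158*m^2 - 356*m + 130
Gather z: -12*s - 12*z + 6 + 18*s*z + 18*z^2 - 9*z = -12*s + 18*z^2 + z*(18*s - 21) + 6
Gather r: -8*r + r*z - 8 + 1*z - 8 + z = r*(z - 8) + 2*z - 16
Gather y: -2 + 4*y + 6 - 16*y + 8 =12 - 12*y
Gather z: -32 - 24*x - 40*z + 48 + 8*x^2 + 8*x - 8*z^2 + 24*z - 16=8*x^2 - 16*x - 8*z^2 - 16*z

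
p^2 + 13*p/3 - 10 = (p - 5/3)*(p + 6)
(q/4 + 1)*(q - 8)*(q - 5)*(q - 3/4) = q^4/4 - 39*q^3/16 - 21*q^2/16 + 169*q/4 - 30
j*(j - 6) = j^2 - 6*j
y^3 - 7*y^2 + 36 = (y - 6)*(y - 3)*(y + 2)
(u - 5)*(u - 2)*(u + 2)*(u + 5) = u^4 - 29*u^2 + 100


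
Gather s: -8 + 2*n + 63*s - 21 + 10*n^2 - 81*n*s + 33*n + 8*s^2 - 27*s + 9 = 10*n^2 + 35*n + 8*s^2 + s*(36 - 81*n) - 20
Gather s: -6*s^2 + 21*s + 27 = -6*s^2 + 21*s + 27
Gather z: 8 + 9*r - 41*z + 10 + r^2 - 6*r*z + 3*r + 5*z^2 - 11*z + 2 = r^2 + 12*r + 5*z^2 + z*(-6*r - 52) + 20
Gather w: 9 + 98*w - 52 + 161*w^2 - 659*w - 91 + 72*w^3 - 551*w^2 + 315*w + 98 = 72*w^3 - 390*w^2 - 246*w - 36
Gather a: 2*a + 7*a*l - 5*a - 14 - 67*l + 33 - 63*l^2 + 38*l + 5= a*(7*l - 3) - 63*l^2 - 29*l + 24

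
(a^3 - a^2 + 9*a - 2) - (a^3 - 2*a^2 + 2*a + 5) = a^2 + 7*a - 7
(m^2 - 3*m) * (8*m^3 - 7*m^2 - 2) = 8*m^5 - 31*m^4 + 21*m^3 - 2*m^2 + 6*m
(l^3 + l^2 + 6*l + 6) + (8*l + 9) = l^3 + l^2 + 14*l + 15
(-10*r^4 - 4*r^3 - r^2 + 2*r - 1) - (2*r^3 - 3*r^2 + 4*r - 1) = -10*r^4 - 6*r^3 + 2*r^2 - 2*r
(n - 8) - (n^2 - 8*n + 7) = -n^2 + 9*n - 15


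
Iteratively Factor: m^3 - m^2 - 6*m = (m + 2)*(m^2 - 3*m) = (m - 3)*(m + 2)*(m)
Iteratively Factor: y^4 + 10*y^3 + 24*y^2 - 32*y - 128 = (y + 4)*(y^3 + 6*y^2 - 32) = (y + 4)^2*(y^2 + 2*y - 8) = (y + 4)^3*(y - 2)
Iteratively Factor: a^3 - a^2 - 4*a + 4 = (a - 1)*(a^2 - 4) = (a - 1)*(a + 2)*(a - 2)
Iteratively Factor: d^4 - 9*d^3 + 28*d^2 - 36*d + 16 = (d - 2)*(d^3 - 7*d^2 + 14*d - 8) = (d - 2)*(d - 1)*(d^2 - 6*d + 8) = (d - 4)*(d - 2)*(d - 1)*(d - 2)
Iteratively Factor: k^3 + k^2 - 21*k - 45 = (k - 5)*(k^2 + 6*k + 9) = (k - 5)*(k + 3)*(k + 3)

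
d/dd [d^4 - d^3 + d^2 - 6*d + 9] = 4*d^3 - 3*d^2 + 2*d - 6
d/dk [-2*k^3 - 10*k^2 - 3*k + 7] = -6*k^2 - 20*k - 3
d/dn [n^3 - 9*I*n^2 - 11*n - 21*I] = 3*n^2 - 18*I*n - 11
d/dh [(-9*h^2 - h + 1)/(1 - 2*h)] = (18*h^2 - 18*h + 1)/(4*h^2 - 4*h + 1)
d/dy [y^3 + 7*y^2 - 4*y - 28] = 3*y^2 + 14*y - 4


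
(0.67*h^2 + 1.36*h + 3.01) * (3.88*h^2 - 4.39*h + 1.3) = 2.5996*h^4 + 2.3355*h^3 + 6.5794*h^2 - 11.4459*h + 3.913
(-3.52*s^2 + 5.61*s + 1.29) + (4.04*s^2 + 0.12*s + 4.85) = 0.52*s^2 + 5.73*s + 6.14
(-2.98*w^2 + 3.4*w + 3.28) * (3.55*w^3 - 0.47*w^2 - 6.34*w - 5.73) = -10.579*w^5 + 13.4706*w^4 + 28.9392*w^3 - 6.02219999999999*w^2 - 40.2772*w - 18.7944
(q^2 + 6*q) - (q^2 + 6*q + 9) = -9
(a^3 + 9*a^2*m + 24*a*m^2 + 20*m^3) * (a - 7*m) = a^4 + 2*a^3*m - 39*a^2*m^2 - 148*a*m^3 - 140*m^4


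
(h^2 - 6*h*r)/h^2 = (h - 6*r)/h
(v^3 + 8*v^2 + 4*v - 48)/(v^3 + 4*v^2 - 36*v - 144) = (v - 2)/(v - 6)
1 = 1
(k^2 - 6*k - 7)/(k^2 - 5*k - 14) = (k + 1)/(k + 2)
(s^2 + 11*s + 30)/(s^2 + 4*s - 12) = (s + 5)/(s - 2)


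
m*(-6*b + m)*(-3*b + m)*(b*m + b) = 18*b^3*m^2 + 18*b^3*m - 9*b^2*m^3 - 9*b^2*m^2 + b*m^4 + b*m^3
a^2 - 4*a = a*(a - 4)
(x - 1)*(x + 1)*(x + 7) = x^3 + 7*x^2 - x - 7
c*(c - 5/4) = c^2 - 5*c/4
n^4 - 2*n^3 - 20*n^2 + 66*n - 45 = (n - 3)^2*(n - 1)*(n + 5)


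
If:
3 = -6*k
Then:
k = -1/2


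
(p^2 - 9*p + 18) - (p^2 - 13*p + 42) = 4*p - 24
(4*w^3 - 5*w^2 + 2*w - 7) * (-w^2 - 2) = -4*w^5 + 5*w^4 - 10*w^3 + 17*w^2 - 4*w + 14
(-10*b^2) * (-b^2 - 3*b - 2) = 10*b^4 + 30*b^3 + 20*b^2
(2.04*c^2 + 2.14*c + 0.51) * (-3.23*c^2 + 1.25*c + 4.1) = -6.5892*c^4 - 4.3622*c^3 + 9.3917*c^2 + 9.4115*c + 2.091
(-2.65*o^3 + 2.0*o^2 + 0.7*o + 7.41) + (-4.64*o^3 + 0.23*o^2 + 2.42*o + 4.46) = -7.29*o^3 + 2.23*o^2 + 3.12*o + 11.87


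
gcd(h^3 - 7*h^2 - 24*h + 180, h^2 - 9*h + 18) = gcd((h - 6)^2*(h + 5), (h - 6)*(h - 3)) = h - 6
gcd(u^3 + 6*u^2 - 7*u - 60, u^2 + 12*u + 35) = u + 5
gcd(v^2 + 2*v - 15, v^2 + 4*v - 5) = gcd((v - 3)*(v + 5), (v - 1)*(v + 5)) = v + 5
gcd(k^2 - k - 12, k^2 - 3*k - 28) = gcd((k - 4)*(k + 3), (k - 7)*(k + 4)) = 1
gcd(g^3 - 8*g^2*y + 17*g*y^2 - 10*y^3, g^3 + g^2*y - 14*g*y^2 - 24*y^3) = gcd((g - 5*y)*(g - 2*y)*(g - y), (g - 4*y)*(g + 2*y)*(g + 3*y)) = 1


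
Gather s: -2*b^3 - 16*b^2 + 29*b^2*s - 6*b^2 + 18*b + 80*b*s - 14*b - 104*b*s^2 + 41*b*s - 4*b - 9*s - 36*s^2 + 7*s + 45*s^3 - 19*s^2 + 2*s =-2*b^3 - 22*b^2 + 45*s^3 + s^2*(-104*b - 55) + s*(29*b^2 + 121*b)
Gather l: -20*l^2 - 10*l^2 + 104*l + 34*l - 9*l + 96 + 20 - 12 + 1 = -30*l^2 + 129*l + 105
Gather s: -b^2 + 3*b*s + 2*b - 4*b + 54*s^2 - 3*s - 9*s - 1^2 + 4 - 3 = -b^2 - 2*b + 54*s^2 + s*(3*b - 12)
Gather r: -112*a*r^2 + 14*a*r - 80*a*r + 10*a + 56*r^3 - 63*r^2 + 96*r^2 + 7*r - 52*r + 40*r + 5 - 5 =10*a + 56*r^3 + r^2*(33 - 112*a) + r*(-66*a - 5)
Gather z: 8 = 8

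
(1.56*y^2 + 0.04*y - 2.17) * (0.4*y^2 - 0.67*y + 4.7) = 0.624*y^4 - 1.0292*y^3 + 6.4372*y^2 + 1.6419*y - 10.199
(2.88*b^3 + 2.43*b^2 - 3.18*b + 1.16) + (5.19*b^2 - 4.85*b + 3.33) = 2.88*b^3 + 7.62*b^2 - 8.03*b + 4.49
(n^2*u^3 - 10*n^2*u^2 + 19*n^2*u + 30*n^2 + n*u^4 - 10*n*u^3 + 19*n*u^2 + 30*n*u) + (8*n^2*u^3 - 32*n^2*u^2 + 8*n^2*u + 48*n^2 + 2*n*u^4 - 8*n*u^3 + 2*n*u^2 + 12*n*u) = 9*n^2*u^3 - 42*n^2*u^2 + 27*n^2*u + 78*n^2 + 3*n*u^4 - 18*n*u^3 + 21*n*u^2 + 42*n*u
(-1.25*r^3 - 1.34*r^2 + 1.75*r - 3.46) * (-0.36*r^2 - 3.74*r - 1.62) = 0.45*r^5 + 5.1574*r^4 + 6.4066*r^3 - 3.1286*r^2 + 10.1054*r + 5.6052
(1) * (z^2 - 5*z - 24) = z^2 - 5*z - 24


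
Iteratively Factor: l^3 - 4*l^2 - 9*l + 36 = (l - 3)*(l^2 - l - 12) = (l - 3)*(l + 3)*(l - 4)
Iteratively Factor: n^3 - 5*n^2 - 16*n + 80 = (n + 4)*(n^2 - 9*n + 20) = (n - 5)*(n + 4)*(n - 4)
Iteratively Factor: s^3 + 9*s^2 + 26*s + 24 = (s + 3)*(s^2 + 6*s + 8) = (s + 3)*(s + 4)*(s + 2)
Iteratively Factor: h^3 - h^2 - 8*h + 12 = (h + 3)*(h^2 - 4*h + 4) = (h - 2)*(h + 3)*(h - 2)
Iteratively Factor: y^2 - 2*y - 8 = (y - 4)*(y + 2)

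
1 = 1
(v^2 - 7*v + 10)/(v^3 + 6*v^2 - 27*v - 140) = (v - 2)/(v^2 + 11*v + 28)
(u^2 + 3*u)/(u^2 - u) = (u + 3)/(u - 1)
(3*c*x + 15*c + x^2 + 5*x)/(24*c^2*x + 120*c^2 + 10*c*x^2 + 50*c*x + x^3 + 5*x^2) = (3*c + x)/(24*c^2 + 10*c*x + x^2)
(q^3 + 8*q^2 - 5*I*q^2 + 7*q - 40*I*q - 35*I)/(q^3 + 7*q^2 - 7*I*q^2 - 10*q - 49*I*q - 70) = (q + 1)/(q - 2*I)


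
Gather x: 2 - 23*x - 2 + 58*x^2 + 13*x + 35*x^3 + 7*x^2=35*x^3 + 65*x^2 - 10*x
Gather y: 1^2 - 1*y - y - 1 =-2*y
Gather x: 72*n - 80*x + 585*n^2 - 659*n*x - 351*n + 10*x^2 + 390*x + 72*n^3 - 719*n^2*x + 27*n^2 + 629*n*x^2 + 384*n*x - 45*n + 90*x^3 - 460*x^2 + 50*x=72*n^3 + 612*n^2 - 324*n + 90*x^3 + x^2*(629*n - 450) + x*(-719*n^2 - 275*n + 360)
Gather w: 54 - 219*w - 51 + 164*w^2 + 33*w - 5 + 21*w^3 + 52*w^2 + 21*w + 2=21*w^3 + 216*w^2 - 165*w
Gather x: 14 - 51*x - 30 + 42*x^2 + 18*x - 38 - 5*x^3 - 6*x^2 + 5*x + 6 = -5*x^3 + 36*x^2 - 28*x - 48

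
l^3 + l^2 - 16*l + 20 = (l - 2)^2*(l + 5)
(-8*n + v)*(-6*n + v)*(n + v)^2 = 48*n^4 + 82*n^3*v + 21*n^2*v^2 - 12*n*v^3 + v^4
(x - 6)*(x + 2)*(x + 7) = x^3 + 3*x^2 - 40*x - 84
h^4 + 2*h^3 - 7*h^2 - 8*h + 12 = (h - 2)*(h - 1)*(h + 2)*(h + 3)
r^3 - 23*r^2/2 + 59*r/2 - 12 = (r - 8)*(r - 3)*(r - 1/2)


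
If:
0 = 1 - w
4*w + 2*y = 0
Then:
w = 1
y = -2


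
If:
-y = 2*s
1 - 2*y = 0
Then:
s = -1/4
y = 1/2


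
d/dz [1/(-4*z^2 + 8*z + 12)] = (z - 1)/(2*(-z^2 + 2*z + 3)^2)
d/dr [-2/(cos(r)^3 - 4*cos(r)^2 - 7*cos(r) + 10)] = 2*(-3*cos(r)^2 + 8*cos(r) + 7)*sin(r)/(cos(r)^3 - 4*cos(r)^2 - 7*cos(r) + 10)^2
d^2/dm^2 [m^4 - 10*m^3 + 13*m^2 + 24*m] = 12*m^2 - 60*m + 26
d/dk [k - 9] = 1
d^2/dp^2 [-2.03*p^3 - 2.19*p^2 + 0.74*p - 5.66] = -12.18*p - 4.38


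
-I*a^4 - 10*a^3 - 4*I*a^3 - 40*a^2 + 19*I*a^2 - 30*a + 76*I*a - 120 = (a + 4)*(a - 6*I)*(a - 5*I)*(-I*a + 1)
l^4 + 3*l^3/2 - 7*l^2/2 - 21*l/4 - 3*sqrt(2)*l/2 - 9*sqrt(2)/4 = (l + 3/2)*(l - 3*sqrt(2)/2)*(l + sqrt(2)/2)*(l + sqrt(2))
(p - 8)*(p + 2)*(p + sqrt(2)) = p^3 - 6*p^2 + sqrt(2)*p^2 - 16*p - 6*sqrt(2)*p - 16*sqrt(2)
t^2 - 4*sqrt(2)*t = t*(t - 4*sqrt(2))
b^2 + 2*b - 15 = (b - 3)*(b + 5)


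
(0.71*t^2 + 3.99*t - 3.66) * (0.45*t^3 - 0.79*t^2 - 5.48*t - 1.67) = 0.3195*t^5 + 1.2346*t^4 - 8.6899*t^3 - 20.1595*t^2 + 13.3935*t + 6.1122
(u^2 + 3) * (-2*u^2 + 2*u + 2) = -2*u^4 + 2*u^3 - 4*u^2 + 6*u + 6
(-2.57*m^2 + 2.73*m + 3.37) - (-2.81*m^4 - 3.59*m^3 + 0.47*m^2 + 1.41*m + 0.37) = 2.81*m^4 + 3.59*m^3 - 3.04*m^2 + 1.32*m + 3.0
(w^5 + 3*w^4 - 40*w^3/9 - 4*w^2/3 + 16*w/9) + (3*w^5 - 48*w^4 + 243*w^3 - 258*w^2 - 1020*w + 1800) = 4*w^5 - 45*w^4 + 2147*w^3/9 - 778*w^2/3 - 9164*w/9 + 1800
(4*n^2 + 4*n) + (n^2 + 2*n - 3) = 5*n^2 + 6*n - 3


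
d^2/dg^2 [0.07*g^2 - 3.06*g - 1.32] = 0.140000000000000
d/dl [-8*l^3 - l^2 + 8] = 2*l*(-12*l - 1)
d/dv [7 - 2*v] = -2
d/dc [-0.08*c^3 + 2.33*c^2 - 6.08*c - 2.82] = -0.24*c^2 + 4.66*c - 6.08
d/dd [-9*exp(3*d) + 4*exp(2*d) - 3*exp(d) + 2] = (-27*exp(2*d) + 8*exp(d) - 3)*exp(d)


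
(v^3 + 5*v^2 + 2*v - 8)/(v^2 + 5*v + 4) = (v^2 + v - 2)/(v + 1)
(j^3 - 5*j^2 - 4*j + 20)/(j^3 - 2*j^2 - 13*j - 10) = (j - 2)/(j + 1)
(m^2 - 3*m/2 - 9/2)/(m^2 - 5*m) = (2*m^2 - 3*m - 9)/(2*m*(m - 5))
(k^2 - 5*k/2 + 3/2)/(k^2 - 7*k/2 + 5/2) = (2*k - 3)/(2*k - 5)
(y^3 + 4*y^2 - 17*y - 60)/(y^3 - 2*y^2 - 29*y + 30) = (y^2 - y - 12)/(y^2 - 7*y + 6)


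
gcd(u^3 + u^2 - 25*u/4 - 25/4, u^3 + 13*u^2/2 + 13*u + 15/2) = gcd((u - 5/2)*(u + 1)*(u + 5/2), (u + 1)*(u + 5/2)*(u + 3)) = u^2 + 7*u/2 + 5/2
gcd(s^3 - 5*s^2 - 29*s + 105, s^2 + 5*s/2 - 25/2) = s + 5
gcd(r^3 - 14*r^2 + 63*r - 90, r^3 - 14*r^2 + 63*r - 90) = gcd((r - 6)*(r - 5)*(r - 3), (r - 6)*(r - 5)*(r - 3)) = r^3 - 14*r^2 + 63*r - 90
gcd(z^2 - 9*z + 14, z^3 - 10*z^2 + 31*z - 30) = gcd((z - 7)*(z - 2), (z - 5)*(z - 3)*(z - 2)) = z - 2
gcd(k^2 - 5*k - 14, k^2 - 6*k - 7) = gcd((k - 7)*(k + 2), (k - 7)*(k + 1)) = k - 7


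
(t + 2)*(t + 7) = t^2 + 9*t + 14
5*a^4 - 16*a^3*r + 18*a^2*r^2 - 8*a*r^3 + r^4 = (-5*a + r)*(-a + r)^3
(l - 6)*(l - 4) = l^2 - 10*l + 24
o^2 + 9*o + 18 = (o + 3)*(o + 6)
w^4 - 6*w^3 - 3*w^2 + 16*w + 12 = (w - 6)*(w - 2)*(w + 1)^2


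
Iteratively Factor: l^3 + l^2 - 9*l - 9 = (l + 3)*(l^2 - 2*l - 3) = (l - 3)*(l + 3)*(l + 1)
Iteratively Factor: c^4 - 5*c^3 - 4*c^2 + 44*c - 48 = (c - 2)*(c^3 - 3*c^2 - 10*c + 24) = (c - 2)^2*(c^2 - c - 12) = (c - 2)^2*(c + 3)*(c - 4)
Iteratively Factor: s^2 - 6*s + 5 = (s - 1)*(s - 5)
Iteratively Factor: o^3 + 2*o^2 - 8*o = (o + 4)*(o^2 - 2*o) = o*(o + 4)*(o - 2)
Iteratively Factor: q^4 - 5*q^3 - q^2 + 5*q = (q - 5)*(q^3 - q) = (q - 5)*(q - 1)*(q^2 + q) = q*(q - 5)*(q - 1)*(q + 1)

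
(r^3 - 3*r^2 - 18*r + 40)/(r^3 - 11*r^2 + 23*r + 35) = (r^2 + 2*r - 8)/(r^2 - 6*r - 7)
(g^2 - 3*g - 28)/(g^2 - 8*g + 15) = (g^2 - 3*g - 28)/(g^2 - 8*g + 15)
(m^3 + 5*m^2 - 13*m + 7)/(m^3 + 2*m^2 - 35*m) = (m^2 - 2*m + 1)/(m*(m - 5))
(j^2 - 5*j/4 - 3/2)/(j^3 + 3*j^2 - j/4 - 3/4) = (4*j^2 - 5*j - 6)/(4*j^3 + 12*j^2 - j - 3)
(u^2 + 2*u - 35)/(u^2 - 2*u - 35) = (-u^2 - 2*u + 35)/(-u^2 + 2*u + 35)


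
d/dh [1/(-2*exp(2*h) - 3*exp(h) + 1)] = (4*exp(h) + 3)*exp(h)/(2*exp(2*h) + 3*exp(h) - 1)^2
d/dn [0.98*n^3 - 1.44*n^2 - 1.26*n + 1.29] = 2.94*n^2 - 2.88*n - 1.26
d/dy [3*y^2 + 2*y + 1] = 6*y + 2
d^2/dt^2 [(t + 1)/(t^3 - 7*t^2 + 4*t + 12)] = 2*(3*t^2 - 24*t + 52)/(t^6 - 24*t^5 + 228*t^4 - 1088*t^3 + 2736*t^2 - 3456*t + 1728)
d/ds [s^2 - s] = 2*s - 1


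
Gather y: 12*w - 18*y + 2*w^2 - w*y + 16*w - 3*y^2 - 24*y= 2*w^2 + 28*w - 3*y^2 + y*(-w - 42)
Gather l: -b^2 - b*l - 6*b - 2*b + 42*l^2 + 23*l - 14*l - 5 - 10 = -b^2 - 8*b + 42*l^2 + l*(9 - b) - 15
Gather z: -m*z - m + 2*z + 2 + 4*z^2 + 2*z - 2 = -m + 4*z^2 + z*(4 - m)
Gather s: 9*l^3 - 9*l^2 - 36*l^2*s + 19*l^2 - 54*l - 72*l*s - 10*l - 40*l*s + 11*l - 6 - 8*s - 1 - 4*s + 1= 9*l^3 + 10*l^2 - 53*l + s*(-36*l^2 - 112*l - 12) - 6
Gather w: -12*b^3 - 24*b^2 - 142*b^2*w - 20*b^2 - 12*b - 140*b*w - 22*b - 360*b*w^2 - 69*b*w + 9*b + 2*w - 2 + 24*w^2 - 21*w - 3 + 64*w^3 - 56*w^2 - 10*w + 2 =-12*b^3 - 44*b^2 - 25*b + 64*w^3 + w^2*(-360*b - 32) + w*(-142*b^2 - 209*b - 29) - 3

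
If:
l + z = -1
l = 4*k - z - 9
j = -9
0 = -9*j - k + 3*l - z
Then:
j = -9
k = 2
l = -20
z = 19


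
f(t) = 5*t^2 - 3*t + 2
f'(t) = 10*t - 3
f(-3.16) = 61.41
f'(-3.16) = -34.60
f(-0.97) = 9.61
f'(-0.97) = -12.70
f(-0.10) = 2.35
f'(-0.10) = -4.00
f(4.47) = 88.49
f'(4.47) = 41.70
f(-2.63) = 44.47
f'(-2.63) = -29.30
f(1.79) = 12.65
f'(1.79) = 14.90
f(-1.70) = 21.55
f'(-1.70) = -20.00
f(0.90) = 3.35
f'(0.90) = 6.00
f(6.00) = 164.00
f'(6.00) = 57.00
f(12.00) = 686.00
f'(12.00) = 117.00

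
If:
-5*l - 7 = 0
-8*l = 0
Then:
No Solution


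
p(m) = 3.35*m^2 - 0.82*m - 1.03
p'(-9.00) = -61.12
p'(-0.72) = -5.64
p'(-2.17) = -15.36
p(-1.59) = 8.74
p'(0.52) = 2.66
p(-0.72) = 1.30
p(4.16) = 53.53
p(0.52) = -0.55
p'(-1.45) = -10.54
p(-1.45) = 7.20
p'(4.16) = 27.05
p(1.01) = 1.56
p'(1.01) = 5.95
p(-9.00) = 277.70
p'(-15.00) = -101.32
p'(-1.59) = -11.47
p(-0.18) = -0.77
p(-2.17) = 16.52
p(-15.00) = 765.02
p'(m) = 6.7*m - 0.82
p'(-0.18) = -2.03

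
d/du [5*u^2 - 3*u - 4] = 10*u - 3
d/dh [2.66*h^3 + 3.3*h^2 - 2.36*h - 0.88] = 7.98*h^2 + 6.6*h - 2.36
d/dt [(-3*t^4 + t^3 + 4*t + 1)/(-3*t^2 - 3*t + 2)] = (18*t^5 + 24*t^4 - 30*t^3 + 18*t^2 + 6*t + 11)/(9*t^4 + 18*t^3 - 3*t^2 - 12*t + 4)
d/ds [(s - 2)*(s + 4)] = 2*s + 2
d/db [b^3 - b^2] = b*(3*b - 2)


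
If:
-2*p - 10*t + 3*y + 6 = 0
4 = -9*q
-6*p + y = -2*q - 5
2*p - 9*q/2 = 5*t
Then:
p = 31/36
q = -4/9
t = 67/90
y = 19/18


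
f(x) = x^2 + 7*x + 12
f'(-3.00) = 1.00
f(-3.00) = 0.00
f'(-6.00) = -5.00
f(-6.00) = 6.00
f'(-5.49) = -3.98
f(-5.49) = 3.71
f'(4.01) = 15.02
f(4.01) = 56.15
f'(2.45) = 11.90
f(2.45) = 35.15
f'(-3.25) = 0.50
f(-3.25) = -0.19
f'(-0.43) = 6.14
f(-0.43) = 9.17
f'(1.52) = 10.04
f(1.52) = 24.95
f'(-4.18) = -1.36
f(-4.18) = 0.21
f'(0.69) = 8.38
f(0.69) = 17.31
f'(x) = 2*x + 7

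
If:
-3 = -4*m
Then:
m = 3/4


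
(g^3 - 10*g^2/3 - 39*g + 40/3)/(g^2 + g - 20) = (3*g^2 - 25*g + 8)/(3*(g - 4))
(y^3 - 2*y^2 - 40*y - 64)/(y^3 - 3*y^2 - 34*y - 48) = (y + 4)/(y + 3)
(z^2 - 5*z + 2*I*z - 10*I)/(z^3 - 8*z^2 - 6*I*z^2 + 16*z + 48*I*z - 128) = (z - 5)/(z^2 - 8*z*(1 + I) + 64*I)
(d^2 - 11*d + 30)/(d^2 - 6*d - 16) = (-d^2 + 11*d - 30)/(-d^2 + 6*d + 16)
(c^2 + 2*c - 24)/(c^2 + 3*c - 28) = (c + 6)/(c + 7)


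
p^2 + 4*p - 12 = (p - 2)*(p + 6)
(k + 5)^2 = k^2 + 10*k + 25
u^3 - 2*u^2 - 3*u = u*(u - 3)*(u + 1)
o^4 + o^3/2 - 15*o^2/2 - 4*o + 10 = (o - 5/2)*(o - 1)*(o + 2)^2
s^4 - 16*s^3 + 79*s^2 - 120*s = s*(s - 8)*(s - 5)*(s - 3)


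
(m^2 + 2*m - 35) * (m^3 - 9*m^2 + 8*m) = m^5 - 7*m^4 - 45*m^3 + 331*m^2 - 280*m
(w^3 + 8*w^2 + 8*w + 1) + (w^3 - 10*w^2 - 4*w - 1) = 2*w^3 - 2*w^2 + 4*w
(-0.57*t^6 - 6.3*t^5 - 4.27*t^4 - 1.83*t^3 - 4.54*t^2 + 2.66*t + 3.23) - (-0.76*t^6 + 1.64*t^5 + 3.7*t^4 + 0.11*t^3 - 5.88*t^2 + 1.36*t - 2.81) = 0.19*t^6 - 7.94*t^5 - 7.97*t^4 - 1.94*t^3 + 1.34*t^2 + 1.3*t + 6.04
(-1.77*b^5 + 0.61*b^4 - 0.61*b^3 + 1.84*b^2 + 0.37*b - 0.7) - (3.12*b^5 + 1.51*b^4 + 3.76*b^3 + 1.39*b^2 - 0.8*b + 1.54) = -4.89*b^5 - 0.9*b^4 - 4.37*b^3 + 0.45*b^2 + 1.17*b - 2.24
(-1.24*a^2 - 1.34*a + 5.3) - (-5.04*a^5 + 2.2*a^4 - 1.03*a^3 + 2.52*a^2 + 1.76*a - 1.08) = 5.04*a^5 - 2.2*a^4 + 1.03*a^3 - 3.76*a^2 - 3.1*a + 6.38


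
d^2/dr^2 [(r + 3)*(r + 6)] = 2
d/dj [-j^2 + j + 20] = 1 - 2*j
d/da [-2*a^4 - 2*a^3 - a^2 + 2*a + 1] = -8*a^3 - 6*a^2 - 2*a + 2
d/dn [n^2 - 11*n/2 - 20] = 2*n - 11/2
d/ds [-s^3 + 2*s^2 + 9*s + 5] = -3*s^2 + 4*s + 9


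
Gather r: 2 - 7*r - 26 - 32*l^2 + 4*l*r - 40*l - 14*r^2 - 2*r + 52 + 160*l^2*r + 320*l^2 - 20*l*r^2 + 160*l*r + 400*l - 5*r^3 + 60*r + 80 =288*l^2 + 360*l - 5*r^3 + r^2*(-20*l - 14) + r*(160*l^2 + 164*l + 51) + 108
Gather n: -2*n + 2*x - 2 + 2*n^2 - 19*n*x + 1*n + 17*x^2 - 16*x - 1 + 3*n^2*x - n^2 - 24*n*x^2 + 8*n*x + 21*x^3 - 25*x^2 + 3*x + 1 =n^2*(3*x + 1) + n*(-24*x^2 - 11*x - 1) + 21*x^3 - 8*x^2 - 11*x - 2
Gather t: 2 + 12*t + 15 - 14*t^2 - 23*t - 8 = -14*t^2 - 11*t + 9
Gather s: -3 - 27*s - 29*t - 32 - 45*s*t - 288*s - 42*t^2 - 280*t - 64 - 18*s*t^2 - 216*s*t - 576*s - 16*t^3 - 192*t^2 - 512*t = s*(-18*t^2 - 261*t - 891) - 16*t^3 - 234*t^2 - 821*t - 99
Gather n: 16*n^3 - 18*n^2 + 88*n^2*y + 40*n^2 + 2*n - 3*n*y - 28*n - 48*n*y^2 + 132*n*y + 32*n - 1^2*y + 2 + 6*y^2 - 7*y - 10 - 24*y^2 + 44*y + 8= 16*n^3 + n^2*(88*y + 22) + n*(-48*y^2 + 129*y + 6) - 18*y^2 + 36*y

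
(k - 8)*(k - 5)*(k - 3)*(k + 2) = k^4 - 14*k^3 + 47*k^2 + 38*k - 240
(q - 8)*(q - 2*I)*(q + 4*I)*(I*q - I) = I*q^4 - 2*q^3 - 9*I*q^3 + 18*q^2 + 16*I*q^2 - 16*q - 72*I*q + 64*I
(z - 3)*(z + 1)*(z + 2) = z^3 - 7*z - 6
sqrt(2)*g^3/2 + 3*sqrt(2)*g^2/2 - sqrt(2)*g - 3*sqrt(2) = (g + 3)*(g - sqrt(2))*(sqrt(2)*g/2 + 1)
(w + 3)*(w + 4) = w^2 + 7*w + 12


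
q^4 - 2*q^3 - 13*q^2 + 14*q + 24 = (q - 4)*(q - 2)*(q + 1)*(q + 3)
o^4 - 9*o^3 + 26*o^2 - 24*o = o*(o - 4)*(o - 3)*(o - 2)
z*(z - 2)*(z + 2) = z^3 - 4*z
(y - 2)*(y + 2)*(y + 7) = y^3 + 7*y^2 - 4*y - 28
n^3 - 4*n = n*(n - 2)*(n + 2)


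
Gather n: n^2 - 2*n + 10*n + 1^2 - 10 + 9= n^2 + 8*n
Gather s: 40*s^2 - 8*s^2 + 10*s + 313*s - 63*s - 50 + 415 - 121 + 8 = 32*s^2 + 260*s + 252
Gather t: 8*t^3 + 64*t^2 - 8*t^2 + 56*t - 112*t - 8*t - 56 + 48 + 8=8*t^3 + 56*t^2 - 64*t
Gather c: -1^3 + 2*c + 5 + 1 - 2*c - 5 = 0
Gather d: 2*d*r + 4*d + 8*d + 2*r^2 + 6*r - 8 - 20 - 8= d*(2*r + 12) + 2*r^2 + 6*r - 36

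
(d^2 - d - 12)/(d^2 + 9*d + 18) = (d - 4)/(d + 6)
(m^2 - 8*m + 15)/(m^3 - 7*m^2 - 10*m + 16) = (m^2 - 8*m + 15)/(m^3 - 7*m^2 - 10*m + 16)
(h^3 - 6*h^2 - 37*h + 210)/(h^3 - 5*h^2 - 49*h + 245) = (h + 6)/(h + 7)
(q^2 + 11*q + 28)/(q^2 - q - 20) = (q + 7)/(q - 5)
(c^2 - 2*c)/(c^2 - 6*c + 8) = c/(c - 4)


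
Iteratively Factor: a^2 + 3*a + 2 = (a + 1)*(a + 2)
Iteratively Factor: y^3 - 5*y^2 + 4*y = (y - 1)*(y^2 - 4*y) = (y - 4)*(y - 1)*(y)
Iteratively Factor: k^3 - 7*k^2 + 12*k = (k)*(k^2 - 7*k + 12) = k*(k - 4)*(k - 3)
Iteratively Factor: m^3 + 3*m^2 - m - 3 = (m + 3)*(m^2 - 1) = (m - 1)*(m + 3)*(m + 1)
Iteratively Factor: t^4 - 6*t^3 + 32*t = (t)*(t^3 - 6*t^2 + 32) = t*(t - 4)*(t^2 - 2*t - 8) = t*(t - 4)*(t + 2)*(t - 4)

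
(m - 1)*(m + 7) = m^2 + 6*m - 7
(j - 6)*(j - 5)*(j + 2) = j^3 - 9*j^2 + 8*j + 60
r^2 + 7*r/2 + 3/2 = (r + 1/2)*(r + 3)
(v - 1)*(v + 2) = v^2 + v - 2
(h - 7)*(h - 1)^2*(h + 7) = h^4 - 2*h^3 - 48*h^2 + 98*h - 49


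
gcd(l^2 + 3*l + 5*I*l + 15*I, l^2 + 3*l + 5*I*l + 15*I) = l^2 + l*(3 + 5*I) + 15*I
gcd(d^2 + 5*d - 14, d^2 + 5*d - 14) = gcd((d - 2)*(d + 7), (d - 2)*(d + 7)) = d^2 + 5*d - 14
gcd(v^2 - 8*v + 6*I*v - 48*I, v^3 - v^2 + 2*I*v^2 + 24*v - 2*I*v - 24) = v + 6*I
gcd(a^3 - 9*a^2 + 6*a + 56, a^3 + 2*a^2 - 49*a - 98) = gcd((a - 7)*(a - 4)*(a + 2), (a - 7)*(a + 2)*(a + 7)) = a^2 - 5*a - 14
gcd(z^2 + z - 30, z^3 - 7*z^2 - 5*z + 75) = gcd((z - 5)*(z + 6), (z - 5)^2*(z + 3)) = z - 5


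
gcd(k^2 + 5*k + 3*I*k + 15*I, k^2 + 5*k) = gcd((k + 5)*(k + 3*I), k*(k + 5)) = k + 5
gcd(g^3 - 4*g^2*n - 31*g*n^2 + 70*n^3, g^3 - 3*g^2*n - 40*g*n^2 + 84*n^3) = g^2 - 9*g*n + 14*n^2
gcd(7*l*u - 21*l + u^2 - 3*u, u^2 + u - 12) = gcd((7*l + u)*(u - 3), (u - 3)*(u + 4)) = u - 3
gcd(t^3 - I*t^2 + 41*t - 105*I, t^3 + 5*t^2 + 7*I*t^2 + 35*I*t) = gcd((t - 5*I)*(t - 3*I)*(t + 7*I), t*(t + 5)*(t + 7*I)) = t + 7*I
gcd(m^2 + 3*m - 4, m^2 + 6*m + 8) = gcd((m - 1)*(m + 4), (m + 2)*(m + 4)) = m + 4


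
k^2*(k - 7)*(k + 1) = k^4 - 6*k^3 - 7*k^2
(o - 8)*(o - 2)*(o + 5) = o^3 - 5*o^2 - 34*o + 80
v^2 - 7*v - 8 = (v - 8)*(v + 1)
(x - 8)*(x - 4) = x^2 - 12*x + 32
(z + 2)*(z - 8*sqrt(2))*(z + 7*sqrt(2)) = z^3 - sqrt(2)*z^2 + 2*z^2 - 112*z - 2*sqrt(2)*z - 224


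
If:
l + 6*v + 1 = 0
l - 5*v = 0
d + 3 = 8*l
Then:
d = -73/11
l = -5/11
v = -1/11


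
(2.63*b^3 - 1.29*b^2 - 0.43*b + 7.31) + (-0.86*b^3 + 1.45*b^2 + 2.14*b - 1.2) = 1.77*b^3 + 0.16*b^2 + 1.71*b + 6.11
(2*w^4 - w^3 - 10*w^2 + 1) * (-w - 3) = -2*w^5 - 5*w^4 + 13*w^3 + 30*w^2 - w - 3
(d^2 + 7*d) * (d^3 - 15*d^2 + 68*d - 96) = d^5 - 8*d^4 - 37*d^3 + 380*d^2 - 672*d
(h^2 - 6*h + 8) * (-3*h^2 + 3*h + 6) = -3*h^4 + 21*h^3 - 36*h^2 - 12*h + 48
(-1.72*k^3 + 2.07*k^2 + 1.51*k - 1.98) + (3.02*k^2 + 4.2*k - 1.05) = -1.72*k^3 + 5.09*k^2 + 5.71*k - 3.03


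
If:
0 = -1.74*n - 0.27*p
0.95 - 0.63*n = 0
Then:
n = 1.51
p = -9.72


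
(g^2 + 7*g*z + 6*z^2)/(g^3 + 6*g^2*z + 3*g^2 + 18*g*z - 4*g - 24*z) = (g + z)/(g^2 + 3*g - 4)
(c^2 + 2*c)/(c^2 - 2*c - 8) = c/(c - 4)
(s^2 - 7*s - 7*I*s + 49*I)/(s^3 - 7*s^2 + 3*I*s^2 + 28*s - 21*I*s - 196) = (s - 7*I)/(s^2 + 3*I*s + 28)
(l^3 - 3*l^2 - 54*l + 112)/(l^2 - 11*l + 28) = (l^3 - 3*l^2 - 54*l + 112)/(l^2 - 11*l + 28)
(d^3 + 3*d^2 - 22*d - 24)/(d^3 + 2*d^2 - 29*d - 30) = (d - 4)/(d - 5)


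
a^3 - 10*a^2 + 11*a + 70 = (a - 7)*(a - 5)*(a + 2)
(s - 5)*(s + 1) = s^2 - 4*s - 5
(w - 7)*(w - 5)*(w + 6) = w^3 - 6*w^2 - 37*w + 210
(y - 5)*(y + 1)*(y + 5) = y^3 + y^2 - 25*y - 25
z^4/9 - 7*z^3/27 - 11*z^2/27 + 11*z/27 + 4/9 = (z/3 + 1/3)^2*(z - 3)*(z - 4/3)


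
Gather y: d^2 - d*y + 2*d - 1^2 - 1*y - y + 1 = d^2 + 2*d + y*(-d - 2)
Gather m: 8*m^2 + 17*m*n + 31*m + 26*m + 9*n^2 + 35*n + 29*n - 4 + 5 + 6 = 8*m^2 + m*(17*n + 57) + 9*n^2 + 64*n + 7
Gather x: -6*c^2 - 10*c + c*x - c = -6*c^2 + c*x - 11*c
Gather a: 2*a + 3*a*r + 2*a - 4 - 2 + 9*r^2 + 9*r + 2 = a*(3*r + 4) + 9*r^2 + 9*r - 4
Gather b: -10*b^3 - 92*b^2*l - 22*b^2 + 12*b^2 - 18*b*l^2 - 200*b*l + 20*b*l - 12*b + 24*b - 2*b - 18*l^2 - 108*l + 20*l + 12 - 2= -10*b^3 + b^2*(-92*l - 10) + b*(-18*l^2 - 180*l + 10) - 18*l^2 - 88*l + 10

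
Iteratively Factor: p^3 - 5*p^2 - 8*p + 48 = (p + 3)*(p^2 - 8*p + 16) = (p - 4)*(p + 3)*(p - 4)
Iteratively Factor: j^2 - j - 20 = (j - 5)*(j + 4)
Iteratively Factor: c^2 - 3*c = (c)*(c - 3)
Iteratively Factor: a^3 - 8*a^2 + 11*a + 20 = (a + 1)*(a^2 - 9*a + 20) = (a - 5)*(a + 1)*(a - 4)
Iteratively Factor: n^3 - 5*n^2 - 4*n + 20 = (n - 2)*(n^2 - 3*n - 10) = (n - 5)*(n - 2)*(n + 2)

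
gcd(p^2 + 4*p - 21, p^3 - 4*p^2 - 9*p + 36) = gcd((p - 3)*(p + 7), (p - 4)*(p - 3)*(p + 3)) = p - 3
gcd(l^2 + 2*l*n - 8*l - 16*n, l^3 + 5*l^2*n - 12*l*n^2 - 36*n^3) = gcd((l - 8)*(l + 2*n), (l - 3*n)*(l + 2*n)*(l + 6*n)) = l + 2*n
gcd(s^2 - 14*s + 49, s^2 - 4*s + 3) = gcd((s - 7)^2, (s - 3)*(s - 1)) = 1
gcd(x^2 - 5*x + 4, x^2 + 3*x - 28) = x - 4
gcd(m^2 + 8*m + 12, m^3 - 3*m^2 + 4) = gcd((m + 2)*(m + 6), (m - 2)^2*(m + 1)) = 1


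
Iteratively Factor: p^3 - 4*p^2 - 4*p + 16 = (p - 4)*(p^2 - 4) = (p - 4)*(p + 2)*(p - 2)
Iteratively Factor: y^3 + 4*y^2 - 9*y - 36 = (y + 3)*(y^2 + y - 12) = (y - 3)*(y + 3)*(y + 4)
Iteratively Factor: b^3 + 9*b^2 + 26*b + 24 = (b + 2)*(b^2 + 7*b + 12) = (b + 2)*(b + 3)*(b + 4)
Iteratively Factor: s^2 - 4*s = (s)*(s - 4)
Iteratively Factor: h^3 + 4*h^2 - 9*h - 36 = (h - 3)*(h^2 + 7*h + 12) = (h - 3)*(h + 4)*(h + 3)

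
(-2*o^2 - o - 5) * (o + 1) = -2*o^3 - 3*o^2 - 6*o - 5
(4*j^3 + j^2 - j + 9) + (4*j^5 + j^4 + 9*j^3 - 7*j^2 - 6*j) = 4*j^5 + j^4 + 13*j^3 - 6*j^2 - 7*j + 9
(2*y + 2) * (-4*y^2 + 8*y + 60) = -8*y^3 + 8*y^2 + 136*y + 120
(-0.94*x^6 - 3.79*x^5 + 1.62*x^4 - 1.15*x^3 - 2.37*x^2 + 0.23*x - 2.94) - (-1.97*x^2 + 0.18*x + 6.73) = -0.94*x^6 - 3.79*x^5 + 1.62*x^4 - 1.15*x^3 - 0.4*x^2 + 0.05*x - 9.67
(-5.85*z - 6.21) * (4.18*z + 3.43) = -24.453*z^2 - 46.0233*z - 21.3003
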